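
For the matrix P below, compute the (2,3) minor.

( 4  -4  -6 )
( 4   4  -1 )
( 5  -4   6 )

4

Delete row 2 and column 3; the remaining 2×2 submatrix is [4 -4; 5 -4].
Its determinant is 4·(-4) − (-4)·5 = 4.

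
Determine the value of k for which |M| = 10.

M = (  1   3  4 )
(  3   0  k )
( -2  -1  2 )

Expanding along the row containing k, det(M) is linear in k: det(M) = (-5)·k + (-30).
Set (-5)·k + (-30) = 10  ⇒  (-5)·k = 40  ⇒  k = -8.

-8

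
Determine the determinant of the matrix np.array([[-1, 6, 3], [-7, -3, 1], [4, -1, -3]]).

Expand along column 1:
  + (-1) · |-3 1; -1 -3| = (-1)·(9 − (-1)) = -10
  − (-7) · |6 3; -1 -3| = −(-7)·(-18 − (-3)) = -105
  + 4 · |6 3; -3 1| = 4·(6 − (-9)) = 60
Sum: (-10) + (-105) + (60) = -55

-55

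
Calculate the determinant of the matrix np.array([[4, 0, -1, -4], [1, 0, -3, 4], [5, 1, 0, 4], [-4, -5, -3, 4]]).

Expand along column 2 (it has 2 zeros):
  − (1) · M_32   where M_32 = det([4 -1 -4; 1 -3 4; -4 -3 4]) = 80
  + (-5) · M_42   where M_42 = det([4 -1 -4; 1 -3 4; 5 0 4]) = -124
det = (-1)·(1)·(80) + (+1)·(-5)·(-124) = 540

540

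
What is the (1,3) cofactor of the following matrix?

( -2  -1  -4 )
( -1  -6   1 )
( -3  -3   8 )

Delete row 1 and column 3; the remaining 2×2 submatrix is [-1 -6; -3 -3].
Its determinant is (-1)·(-3) − (-6)·(-3) = -15.
The cofactor carries sign (−1)^(1+3) = +1, so C_{1,3} = +(-15) = -15.

-15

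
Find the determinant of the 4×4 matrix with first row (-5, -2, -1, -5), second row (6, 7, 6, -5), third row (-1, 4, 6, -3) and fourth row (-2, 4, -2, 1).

Expand along row 1:
  + (-5) · M_11   where M_11 = det([7 6 -5; 4 6 -3; 4 -2 1]) = 64
  − (-2) · M_12   where M_12 = det([6 6 -5; -1 6 -3; -2 -2 1]) = -28
  + (-1) · M_13   where M_13 = det([6 7 -5; -1 4 -3; -2 4 1]) = 125
  − (-5) · M_14   where M_14 = det([6 7 6; -1 4 6; -2 4 -2]) = -266
det = (+1)·(-5)·(64) + (-1)·(-2)·(-28) + (+1)·(-1)·(125) + (-1)·(-5)·(-266) = -1831

-1831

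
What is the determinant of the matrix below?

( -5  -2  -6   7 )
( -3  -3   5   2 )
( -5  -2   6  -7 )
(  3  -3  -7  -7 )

-3612

Expand along row 1:
  + (-5) · M_11   where M_11 = det([-3 5 2; -2 6 -7; -3 -7 -7]) = 372
  − (-2) · M_12   where M_12 = det([-3 5 2; -5 6 -7; 3 -7 -7]) = 27
  + (-6) · M_13   where M_13 = det([-3 -3 2; -5 -2 -7; 3 -3 -7]) = 231
  − (7) · M_14   where M_14 = det([-3 -3 5; -5 -2 6; 3 -3 -7]) = 60
det = (+1)·(-5)·(372) + (-1)·(-2)·(27) + (+1)·(-6)·(231) + (-1)·(7)·(60) = -3612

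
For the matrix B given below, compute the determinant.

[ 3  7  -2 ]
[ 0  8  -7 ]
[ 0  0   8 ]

B is upper triangular, so det(B) is the product of the diagonal entries:
det = (3) · (8) · (8) = 192

192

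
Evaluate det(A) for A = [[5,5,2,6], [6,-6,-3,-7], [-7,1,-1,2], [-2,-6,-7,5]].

1064

Expand along row 1:
  + (5) · M_11   where M_11 = det([-6 -3 -7; 1 -1 2; -6 -7 5]) = 88
  − (5) · M_12   where M_12 = det([6 -3 -7; -7 -1 2; -2 -7 5]) = -368
  + (2) · M_13   where M_13 = det([6 -6 -7; -7 1 2; -2 -6 5]) = -392
  − (6) · M_14   where M_14 = det([6 -6 -3; -7 1 -1; -2 -6 -7]) = 72
det = (+1)·(5)·(88) + (-1)·(5)·(-368) + (+1)·(2)·(-392) + (-1)·(6)·(72) = 1064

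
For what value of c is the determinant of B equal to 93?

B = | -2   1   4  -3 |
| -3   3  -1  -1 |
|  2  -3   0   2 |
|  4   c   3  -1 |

c = 4

Expanding along the column containing c, det(B) is linear in c: det(B) = (14)·c + (37).
Set (14)·c + (37) = 93  ⇒  (14)·c = 56  ⇒  c = 4.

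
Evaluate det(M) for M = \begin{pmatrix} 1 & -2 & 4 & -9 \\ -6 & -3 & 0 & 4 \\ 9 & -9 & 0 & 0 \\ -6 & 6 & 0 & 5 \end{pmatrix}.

Expand along column 3 (it has 3 zeros):
  + (4) · M_13   where M_13 = det([-6 -3 4; 9 -9 0; -6 6 5]) = 405
det = (+1)·(4)·(405) = 1620

|M| = 1620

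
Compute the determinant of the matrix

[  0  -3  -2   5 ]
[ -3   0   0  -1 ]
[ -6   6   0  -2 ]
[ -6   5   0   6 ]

The determinant is 288.

Expand along column 3 (it has 3 zeros):
  + (-2) · M_13   where M_13 = det([-3 0 -1; -6 6 -2; -6 5 6]) = -144
det = (+1)·(-2)·(-144) = 288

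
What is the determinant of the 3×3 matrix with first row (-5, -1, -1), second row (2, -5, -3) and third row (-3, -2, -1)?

Expand along row 1:
  + (-5) · |-5 -3; -2 -1| = (-5)·(5 − 6) = 5
  − (-1) · |2 -3; -3 -1| = −(-1)·(-2 − 9) = -11
  + (-1) · |2 -5; -3 -2| = (-1)·(-4 − 15) = 19
Sum: (5) + (-11) + (19) = 13

The determinant is 13.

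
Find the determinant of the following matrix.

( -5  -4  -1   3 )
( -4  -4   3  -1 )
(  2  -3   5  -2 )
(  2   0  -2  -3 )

405

Expand along row 4 (it has 1 zero):
  − (2) · M_41   where M_41 = det([-4 -1 3; -4 3 -1; -3 5 -2]) = -24
  − (-2) · M_43   where M_43 = det([-5 -4 3; -4 -4 -1; 2 -3 -2]) = 75
  + (-3) · M_44   where M_44 = det([-5 -4 -1; -4 -4 3; 2 -3 5]) = -69
det = (-1)·(2)·(-24) + (-1)·(-2)·(75) + (+1)·(-3)·(-69) = 405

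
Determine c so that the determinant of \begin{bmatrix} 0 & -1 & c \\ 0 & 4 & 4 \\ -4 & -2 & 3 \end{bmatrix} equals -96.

Expanding along the column containing c, det(A) is linear in c: det(A) = (16)·c + (16).
Set (16)·c + (16) = -96  ⇒  (16)·c = -112  ⇒  c = -7.

-7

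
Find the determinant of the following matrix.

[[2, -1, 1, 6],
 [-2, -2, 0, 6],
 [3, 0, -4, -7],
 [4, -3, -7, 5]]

230

Expand along row 2 (it has 1 zero):
  − (-2) · M_21   where M_21 = det([-1 1 6; 0 -4 -7; -3 -7 5]) = 18
  + (-2) · M_22   where M_22 = det([2 1 6; 3 -4 -7; 4 -7 5]) = -211
  + (6) · M_24   where M_24 = det([2 -1 1; 3 0 -4; 4 -3 -7]) = -38
det = (-1)·(-2)·(18) + (+1)·(-2)·(-211) + (+1)·(6)·(-38) = 230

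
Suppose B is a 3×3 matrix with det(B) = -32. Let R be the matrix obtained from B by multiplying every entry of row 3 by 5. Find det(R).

The determinant is -160.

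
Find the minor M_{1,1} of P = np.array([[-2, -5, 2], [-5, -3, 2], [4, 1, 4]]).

Delete row 1 and column 1; the remaining 2×2 submatrix is [-3 2; 1 4].
Its determinant is (-3)·4 − 2·1 = -14.

-14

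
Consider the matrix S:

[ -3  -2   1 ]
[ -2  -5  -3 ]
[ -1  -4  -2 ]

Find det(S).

11

Expand along column 1:
  + (-3) · |-5 -3; -4 -2| = (-3)·(10 − 12) = 6
  − (-2) · |-2 1; -4 -2| = −(-2)·(4 − (-4)) = 16
  + (-1) · |-2 1; -5 -3| = (-1)·(6 − (-5)) = -11
Sum: (6) + (16) + (-11) = 11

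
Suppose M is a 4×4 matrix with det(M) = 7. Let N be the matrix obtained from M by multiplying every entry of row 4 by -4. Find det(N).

|N| = -28

Scaling one row by -4 multiplies the determinant by -4.
det(N) = (-4)·(7) = -28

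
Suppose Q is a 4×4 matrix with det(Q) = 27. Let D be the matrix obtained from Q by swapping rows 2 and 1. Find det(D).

Swapping two rows multiplies the determinant by −1.
det(D) = (-1)·(27) = -27

-27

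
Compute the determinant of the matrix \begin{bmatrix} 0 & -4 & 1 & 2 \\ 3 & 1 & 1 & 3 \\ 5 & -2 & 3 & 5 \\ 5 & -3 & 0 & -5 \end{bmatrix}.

Expand along row 1 (it has 1 zero):
  − (-4) · M_12   where M_12 = det([3 1 3; 5 3 5; 5 0 -5]) = -40
  + (1) · M_13   where M_13 = det([3 1 3; 5 -2 5; 5 -3 -5]) = 110
  − (2) · M_14   where M_14 = det([3 1 1; 5 -2 3; 5 -3 0]) = 37
det = (-1)·(-4)·(-40) + (+1)·(1)·(110) + (-1)·(2)·(37) = -124

-124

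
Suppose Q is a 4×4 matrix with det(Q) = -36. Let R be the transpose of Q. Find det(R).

-36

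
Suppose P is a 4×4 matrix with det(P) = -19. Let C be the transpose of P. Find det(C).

det(Pᵀ) = det(P).
det(C) = (1)·(-19) = -19

-19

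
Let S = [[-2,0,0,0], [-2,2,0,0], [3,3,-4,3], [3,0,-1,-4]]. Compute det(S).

-76

S is block lower-triangular with a 2×2 block and a 2×2 block on the diagonal, so its determinant equals the product of the determinants of the diagonal blocks.
det of the 2×2 block = -4
det of the 2×2 block = 19
det = (-4)·(19) = -76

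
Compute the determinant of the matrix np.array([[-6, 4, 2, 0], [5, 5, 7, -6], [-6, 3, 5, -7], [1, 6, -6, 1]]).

3692

Expand along row 1 (it has 1 zero):
  + (-6) · M_11   where M_11 = det([5 7 -6; 3 5 -7; 6 -6 1]) = -212
  − (4) · M_12   where M_12 = det([5 7 -6; -6 5 -7; 1 -6 1]) = -378
  + (2) · M_13   where M_13 = det([5 5 -6; -6 3 -7; 1 6 1]) = 454
det = (+1)·(-6)·(-212) + (-1)·(4)·(-378) + (+1)·(2)·(454) = 3692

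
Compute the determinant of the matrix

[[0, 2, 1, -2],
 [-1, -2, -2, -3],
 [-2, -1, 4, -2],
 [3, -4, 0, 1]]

Expand along row 1 (it has 1 zero):
  − (2) · M_12   where M_12 = det([-1 -2 -3; -2 4 -2; 3 0 1]) = 40
  + (1) · M_13   where M_13 = det([-1 -2 -3; -2 -1 -2; 3 -4 1]) = -16
  − (-2) · M_14   where M_14 = det([-1 -2 -2; -2 -1 4; 3 -4 0]) = -62
det = (-1)·(2)·(40) + (+1)·(1)·(-16) + (-1)·(-2)·(-62) = -220

-220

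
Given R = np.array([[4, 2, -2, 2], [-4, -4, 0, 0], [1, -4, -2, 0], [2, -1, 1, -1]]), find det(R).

Expand along row 2 (it has 2 zeros):
  − (-4) · M_21   where M_21 = det([2 -2 2; -4 -2 0; -1 1 -1]) = 0
  + (-4) · M_22   where M_22 = det([4 -2 2; 1 -2 0; 2 1 -1]) = 16
det = (-1)·(-4)·(0) + (+1)·(-4)·(16) = -64

-64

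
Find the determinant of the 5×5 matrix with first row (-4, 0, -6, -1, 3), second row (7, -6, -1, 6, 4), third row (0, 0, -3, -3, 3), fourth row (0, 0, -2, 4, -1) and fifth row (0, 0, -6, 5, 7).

-2808

The matrix is block upper-triangular with a 2×2 block and a 3×3 block on the diagonal, so its determinant equals the product of the determinants of the diagonal blocks.
det of the 2×2 block = 24
det of the 3×3 block = -117
det = (24)·(-117) = -2808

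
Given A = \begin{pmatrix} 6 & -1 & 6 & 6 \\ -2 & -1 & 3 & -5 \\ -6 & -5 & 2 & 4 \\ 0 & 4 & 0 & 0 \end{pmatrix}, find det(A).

|A| = 1776

Expand along row 4 (it has 3 zeros):
  + (4) · M_42   where M_42 = det([6 6 6; -2 3 -5; -6 2 4]) = 444
det = (+1)·(4)·(444) = 1776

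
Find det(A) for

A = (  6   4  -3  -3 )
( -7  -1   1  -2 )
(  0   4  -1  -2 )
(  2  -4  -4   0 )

|A| = 318

Expand along row 3 (it has 1 zero):
  − (4) · M_32   where M_32 = det([6 -3 -3; -7 1 -2; 2 -4 0]) = -114
  + (-1) · M_33   where M_33 = det([6 4 -3; -7 -1 -2; 2 -4 0]) = -154
  − (-2) · M_34   where M_34 = det([6 4 -3; -7 -1 1; 2 -4 -4]) = -146
det = (-1)·(4)·(-114) + (+1)·(-1)·(-154) + (-1)·(-2)·(-146) = 318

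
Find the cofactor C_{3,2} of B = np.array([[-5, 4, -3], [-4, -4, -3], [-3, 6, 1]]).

Delete row 3 and column 2; the remaining 2×2 submatrix is [-5 -3; -4 -3].
Its determinant is (-5)·(-3) − (-3)·(-4) = 3.
The cofactor carries sign (−1)^(3+2) = −1, so C_{3,2} = −(3) = -3.

The cofactor is -3.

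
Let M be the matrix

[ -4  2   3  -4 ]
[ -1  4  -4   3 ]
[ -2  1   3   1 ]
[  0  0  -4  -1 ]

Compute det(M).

det(M) = -147

Expand along row 4 (it has 2 zeros):
  − (-4) · M_43   where M_43 = det([-4 2 -4; -1 4 3; -2 1 1]) = -42
  + (-1) · M_44   where M_44 = det([-4 2 3; -1 4 -4; -2 1 3]) = -21
det = (-1)·(-4)·(-42) + (+1)·(-1)·(-21) = -147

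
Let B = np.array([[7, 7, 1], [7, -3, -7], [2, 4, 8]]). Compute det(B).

det(B) = -428

Expand along row 1:
  + 7 · |-3 -7; 4 8| = 7·(-24 − (-28)) = 28
  − 7 · |7 -7; 2 8| = −7·(56 − (-14)) = -490
  + 1 · |7 -3; 2 4| = 1·(28 − (-6)) = 34
Sum: (28) + (-490) + (34) = -428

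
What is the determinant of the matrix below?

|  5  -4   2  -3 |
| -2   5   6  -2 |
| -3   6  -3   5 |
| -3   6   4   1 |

Expand along row 1:
  + (5) · M_11   where M_11 = det([5 6 -2; 6 -3 5; 6 4 1]) = -55
  − (-4) · M_12   where M_12 = det([-2 6 -2; -3 -3 5; -3 4 1]) = 16
  + (2) · M_13   where M_13 = det([-2 5 -2; -3 6 5; -3 6 1]) = -12
  − (-3) · M_14   where M_14 = det([-2 5 6; -3 6 -3; -3 6 4]) = 21
det = (+1)·(5)·(-55) + (-1)·(-4)·(16) + (+1)·(2)·(-12) + (-1)·(-3)·(21) = -172

-172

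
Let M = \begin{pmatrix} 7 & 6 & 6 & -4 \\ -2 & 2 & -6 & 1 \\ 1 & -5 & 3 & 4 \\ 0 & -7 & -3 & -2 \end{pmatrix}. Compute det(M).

1524

Expand along row 4 (it has 1 zero):
  + (-7) · M_42   where M_42 = det([7 6 -4; -2 -6 1; 1 3 4]) = -135
  − (-3) · M_43   where M_43 = det([7 6 -4; -2 2 1; 1 -5 4]) = 113
  + (-2) · M_44   where M_44 = det([7 6 6; -2 2 -6; 1 -5 3]) = -120
det = (+1)·(-7)·(-135) + (-1)·(-3)·(113) + (+1)·(-2)·(-120) = 1524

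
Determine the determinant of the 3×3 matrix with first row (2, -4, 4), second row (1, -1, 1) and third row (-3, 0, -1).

Expand along column 2:
  − (-4) · |1 1; -3 -1| = −(-4)·(-1 − (-3)) = 8
  + (-1) · |2 4; -3 -1| = (-1)·(-2 − (-12)) = -10
Sum: (8) + (-10) = -2

The determinant is -2.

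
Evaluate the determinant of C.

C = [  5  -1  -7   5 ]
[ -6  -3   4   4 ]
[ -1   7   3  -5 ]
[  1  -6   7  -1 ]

Expand along row 1:
  + (5) · M_11   where M_11 = det([-3 4 4; 7 3 -5; -6 7 -1]) = 320
  − (-1) · M_12   where M_12 = det([-6 4 4; -1 3 -5; 1 7 -1]) = -256
  + (-7) · M_13   where M_13 = det([-6 -3 4; -1 7 -5; 1 -6 -1]) = 236
  − (5) · M_14   where M_14 = det([-6 -3 4; -1 7 3; 1 -6 7]) = -436
det = (+1)·(5)·(320) + (-1)·(-1)·(-256) + (+1)·(-7)·(236) + (-1)·(5)·(-436) = 1872

det(C) = 1872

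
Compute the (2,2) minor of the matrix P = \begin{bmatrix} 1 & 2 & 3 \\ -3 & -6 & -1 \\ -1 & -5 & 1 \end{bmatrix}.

Delete row 2 and column 2; the remaining 2×2 submatrix is [1 3; -1 1].
Its determinant is 1·1 − 3·(-1) = 4.

The minor is 4.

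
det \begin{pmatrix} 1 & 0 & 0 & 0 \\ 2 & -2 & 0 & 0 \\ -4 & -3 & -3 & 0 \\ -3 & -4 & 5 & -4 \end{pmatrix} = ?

-24

The matrix is lower triangular, so the determinant is the product of the diagonal entries:
det = (1) · (-2) · (-3) · (-4) = -24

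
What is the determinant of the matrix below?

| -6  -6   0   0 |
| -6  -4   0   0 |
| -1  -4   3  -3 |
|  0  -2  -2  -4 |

The matrix is block lower-triangular with a 2×2 block and a 2×2 block on the diagonal, so its determinant equals the product of the determinants of the diagonal blocks.
det of the 2×2 block = -12
det of the 2×2 block = -18
det = (-12)·(-18) = 216

216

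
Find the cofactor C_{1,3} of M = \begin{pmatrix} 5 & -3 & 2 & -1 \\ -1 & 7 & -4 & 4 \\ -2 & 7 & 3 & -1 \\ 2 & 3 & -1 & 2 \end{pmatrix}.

-83

Delete row 1 and column 3; the remaining 3×3 submatrix is [-1 7 4; -2 7 -1; 2 3 2].
Its determinant is -83.
The cofactor carries sign (−1)^(1+3) = +1, so C_{1,3} = +(-83) = -83.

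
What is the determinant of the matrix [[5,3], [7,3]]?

det = 5·3 − 3·7 = 15 − 21 = -6

-6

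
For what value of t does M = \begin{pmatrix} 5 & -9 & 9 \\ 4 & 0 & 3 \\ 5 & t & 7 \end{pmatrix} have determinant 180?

Expanding along the column containing t, det(M) is linear in t: det(M) = (21)·t + (117).
Set (21)·t + (117) = 180  ⇒  (21)·t = 63  ⇒  t = 3.

3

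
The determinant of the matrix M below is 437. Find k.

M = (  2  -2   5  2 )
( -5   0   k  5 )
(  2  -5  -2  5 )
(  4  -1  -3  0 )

k = 3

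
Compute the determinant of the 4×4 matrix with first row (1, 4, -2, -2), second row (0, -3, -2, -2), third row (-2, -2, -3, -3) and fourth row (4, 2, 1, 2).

33

Expand along row 2 (it has 1 zero):
  + (-3) · M_22   where M_22 = det([1 -2 -2; -2 -3 -3; 4 1 2]) = -7
  − (-2) · M_23   where M_23 = det([1 4 -2; -2 -2 -3; 4 2 2]) = -38
  + (-2) · M_24   where M_24 = det([1 4 -2; -2 -2 -3; 4 2 1]) = -44
det = (+1)·(-3)·(-7) + (-1)·(-2)·(-38) + (+1)·(-2)·(-44) = 33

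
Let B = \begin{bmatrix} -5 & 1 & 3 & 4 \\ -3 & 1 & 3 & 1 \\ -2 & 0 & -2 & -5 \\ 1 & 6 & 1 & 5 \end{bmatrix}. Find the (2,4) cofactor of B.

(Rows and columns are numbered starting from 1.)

-96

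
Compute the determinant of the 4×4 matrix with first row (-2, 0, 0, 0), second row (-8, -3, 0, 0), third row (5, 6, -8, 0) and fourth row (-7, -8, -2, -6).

288

The matrix is lower triangular, so the determinant is the product of the diagonal entries:
det = (-2) · (-3) · (-8) · (-6) = 288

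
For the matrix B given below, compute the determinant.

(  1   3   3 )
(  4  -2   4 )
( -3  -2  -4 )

Expand along column 1:
  + 1 · |-2 4; -2 -4| = 1·(8 − (-8)) = 16
  − 4 · |3 3; -2 -4| = −4·(-12 − (-6)) = 24
  + (-3) · |3 3; -2 4| = (-3)·(12 − (-6)) = -54
Sum: (16) + (24) + (-54) = -14

The determinant is -14.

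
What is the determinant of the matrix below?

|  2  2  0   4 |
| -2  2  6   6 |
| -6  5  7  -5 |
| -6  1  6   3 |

The determinant is -548.

Expand along row 1 (it has 1 zero):
  + (2) · M_11   where M_11 = det([2 6 6; 5 7 -5; 1 6 3]) = 120
  − (2) · M_12   where M_12 = det([-2 6 6; -6 7 -5; -6 6 3]) = 222
  − (4) · M_14   where M_14 = det([-2 2 6; -6 5 7; -6 1 6]) = 86
det = (+1)·(2)·(120) + (-1)·(2)·(222) + (-1)·(4)·(86) = -548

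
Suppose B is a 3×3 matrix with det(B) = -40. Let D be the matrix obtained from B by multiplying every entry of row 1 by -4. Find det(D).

det(D) = 160

Scaling one row by -4 multiplies the determinant by -4.
det(D) = (-4)·(-40) = 160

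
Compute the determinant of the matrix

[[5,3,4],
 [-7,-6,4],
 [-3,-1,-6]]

-6

Expand along column 1:
  + 5 · |-6 4; -1 -6| = 5·(36 − (-4)) = 200
  − (-7) · |3 4; -1 -6| = −(-7)·(-18 − (-4)) = -98
  + (-3) · |3 4; -6 4| = (-3)·(12 − (-24)) = -108
Sum: (200) + (-98) + (-108) = -6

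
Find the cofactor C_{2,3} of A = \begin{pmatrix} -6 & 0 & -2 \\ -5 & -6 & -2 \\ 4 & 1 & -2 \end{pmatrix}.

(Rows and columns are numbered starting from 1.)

6

Delete row 2 and column 3; the remaining 2×2 submatrix is [-6 0; 4 1].
Its determinant is (-6)·1 − 0·4 = -6.
The cofactor carries sign (−1)^(2+3) = −1, so C_{2,3} = −(-6) = 6.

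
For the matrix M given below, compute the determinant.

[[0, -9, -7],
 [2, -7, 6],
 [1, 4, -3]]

Expand along row 1:
  − (-9) · |2 6; 1 -3| = −(-9)·(-6 − 6) = -108
  + (-7) · |2 -7; 1 4| = (-7)·(8 − (-7)) = -105
Sum: (-108) + (-105) = -213

The determinant is -213.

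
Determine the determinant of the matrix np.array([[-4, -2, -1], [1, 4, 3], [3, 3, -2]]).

The determinant is 55.

Expand along row 1:
  + (-4) · |4 3; 3 -2| = (-4)·(-8 − 9) = 68
  − (-2) · |1 3; 3 -2| = −(-2)·(-2 − 9) = -22
  + (-1) · |1 4; 3 3| = (-1)·(3 − 12) = 9
Sum: (68) + (-22) + (9) = 55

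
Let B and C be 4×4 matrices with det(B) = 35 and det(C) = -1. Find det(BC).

det(BC) = det(B)·det(C) = (35)·(-1) = -35

det(BC) = -35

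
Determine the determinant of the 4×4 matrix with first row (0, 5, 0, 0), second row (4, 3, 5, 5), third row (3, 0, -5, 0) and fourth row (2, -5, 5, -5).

Expand along row 1 (it has 3 zeros):
  − (5) · M_12   where M_12 = det([4 5 5; 3 -5 0; 2 5 -5]) = 300
det = (-1)·(5)·(300) = -1500

-1500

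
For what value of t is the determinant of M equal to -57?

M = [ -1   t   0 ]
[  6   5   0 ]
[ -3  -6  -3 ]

t = -4

Expanding along the row containing t, det(M) is linear in t: det(M) = (18)·t + (15).
Set (18)·t + (15) = -57  ⇒  (18)·t = -72  ⇒  t = -4.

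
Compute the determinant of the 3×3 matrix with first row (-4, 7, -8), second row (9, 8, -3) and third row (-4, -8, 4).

120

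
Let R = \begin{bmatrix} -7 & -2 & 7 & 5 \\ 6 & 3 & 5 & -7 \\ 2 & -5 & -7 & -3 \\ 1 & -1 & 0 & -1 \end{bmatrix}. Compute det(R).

Expand along row 4 (it has 1 zero):
  − (1) · M_41   where M_41 = det([-2 7 5; 3 5 -7; -5 -7 -3]) = 456
  + (-1) · M_42   where M_42 = det([-7 7 5; 6 5 -7; 2 -7 -3]) = 216
  + (-1) · M_44   where M_44 = det([-7 -2 7; 6 3 5; 2 -5 -7]) = -384
det = (-1)·(1)·(456) + (+1)·(-1)·(216) + (+1)·(-1)·(-384) = -288

The determinant is -288.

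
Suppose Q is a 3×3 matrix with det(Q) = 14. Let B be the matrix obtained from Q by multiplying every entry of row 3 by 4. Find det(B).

56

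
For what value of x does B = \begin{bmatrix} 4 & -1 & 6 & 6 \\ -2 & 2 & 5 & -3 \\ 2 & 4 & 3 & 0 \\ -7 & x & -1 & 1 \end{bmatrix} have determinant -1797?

5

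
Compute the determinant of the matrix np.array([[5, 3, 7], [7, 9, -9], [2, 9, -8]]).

Expand along row 1:
  + 5 · |9 -9; 9 -8| = 5·(-72 − (-81)) = 45
  − 3 · |7 -9; 2 -8| = −3·(-56 − (-18)) = 114
  + 7 · |7 9; 2 9| = 7·(63 − 18) = 315
Sum: (45) + (114) + (315) = 474

The determinant is 474.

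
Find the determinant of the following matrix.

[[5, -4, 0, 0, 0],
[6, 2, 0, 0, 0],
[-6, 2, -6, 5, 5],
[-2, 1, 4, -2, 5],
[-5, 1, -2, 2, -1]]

1292

The matrix is block lower-triangular with a 2×2 block and a 3×3 block on the diagonal, so its determinant equals the product of the determinants of the diagonal blocks.
det of the 2×2 block = 34
det of the 3×3 block = 38
det = (34)·(38) = 1292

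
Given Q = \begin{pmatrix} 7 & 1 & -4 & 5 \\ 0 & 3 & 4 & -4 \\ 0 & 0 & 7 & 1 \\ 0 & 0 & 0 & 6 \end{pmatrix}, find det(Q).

882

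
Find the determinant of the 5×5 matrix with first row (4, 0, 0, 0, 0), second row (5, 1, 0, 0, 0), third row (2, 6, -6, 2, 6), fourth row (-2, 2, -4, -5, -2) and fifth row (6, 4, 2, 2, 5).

The matrix is block lower-triangular with a 2×2 block and a 3×3 block on the diagonal, so its determinant equals the product of the determinants of the diagonal blocks.
det of the 2×2 block = 4
det of the 3×3 block = 170
det = (4)·(170) = 680

680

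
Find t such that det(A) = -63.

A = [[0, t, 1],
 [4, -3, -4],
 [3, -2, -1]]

Expanding along the row containing t, det(A) is linear in t: det(A) = (-8)·t + (1).
Set (-8)·t + (1) = -63  ⇒  (-8)·t = -64  ⇒  t = 8.

t = 8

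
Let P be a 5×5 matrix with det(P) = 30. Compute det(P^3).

det(P^3) = (det P)^3 = (30)^3 = 27000

The determinant is 27000.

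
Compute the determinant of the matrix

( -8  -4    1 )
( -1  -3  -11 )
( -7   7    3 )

Expand along column 1:
  + (-8) · |-3 -11; 7 3| = (-8)·(-9 − (-77)) = -544
  − (-1) · |-4 1; 7 3| = −(-1)·(-12 − 7) = -19
  + (-7) · |-4 1; -3 -11| = (-7)·(44 − (-3)) = -329
Sum: (-544) + (-19) + (-329) = -892

-892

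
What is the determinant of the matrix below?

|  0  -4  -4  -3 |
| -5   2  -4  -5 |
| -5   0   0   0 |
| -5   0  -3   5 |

-990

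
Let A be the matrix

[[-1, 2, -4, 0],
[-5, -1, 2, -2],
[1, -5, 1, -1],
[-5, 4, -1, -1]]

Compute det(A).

26

Expand along row 1 (it has 1 zero):
  + (-1) · M_11   where M_11 = det([-1 2 -2; -5 1 -1; 4 -1 -1]) = -18
  − (2) · M_12   where M_12 = det([-5 2 -2; 1 1 -1; -5 -1 -1]) = 14
  + (-4) · M_13   where M_13 = det([-5 -1 -2; 1 -5 -1; -5 4 -1]) = -9
det = (+1)·(-1)·(-18) + (-1)·(2)·(14) + (+1)·(-4)·(-9) = 26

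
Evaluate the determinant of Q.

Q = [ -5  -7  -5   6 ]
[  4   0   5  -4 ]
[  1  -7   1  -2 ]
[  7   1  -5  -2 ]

Expand along row 2 (it has 1 zero):
  − (4) · M_21   where M_21 = det([-7 -5 6; -7 1 -2; 1 -5 -2]) = 368
  − (5) · M_23   where M_23 = det([-5 -7 6; 1 -7 -2; 7 1 -2]) = 304
  + (-4) · M_24   where M_24 = det([-5 -7 -5; 1 -7 1; 7 1 -5]) = -504
det = (-1)·(4)·(368) + (-1)·(5)·(304) + (+1)·(-4)·(-504) = -976

-976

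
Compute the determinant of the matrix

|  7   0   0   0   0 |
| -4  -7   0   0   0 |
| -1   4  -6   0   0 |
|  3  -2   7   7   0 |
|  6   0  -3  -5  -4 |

The determinant is -8232.

The matrix is lower triangular, so the determinant is the product of the diagonal entries:
det = (7) · (-7) · (-6) · (7) · (-4) = -8232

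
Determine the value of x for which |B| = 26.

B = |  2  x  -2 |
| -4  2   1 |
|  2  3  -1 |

x = -2

Expanding along the row containing x, det(B) is linear in x: det(B) = (-2)·x + (22).
Set (-2)·x + (22) = 26  ⇒  (-2)·x = 4  ⇒  x = -2.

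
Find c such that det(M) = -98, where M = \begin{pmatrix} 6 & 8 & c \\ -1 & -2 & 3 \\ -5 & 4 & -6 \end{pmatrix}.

-5

Expanding along the column containing c, det(M) is linear in c: det(M) = (-14)·c + (-168).
Set (-14)·c + (-168) = -98  ⇒  (-14)·c = 70  ⇒  c = -5.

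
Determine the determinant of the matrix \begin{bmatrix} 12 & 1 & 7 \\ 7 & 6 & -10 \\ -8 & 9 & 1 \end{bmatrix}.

2002

Expand along column 1:
  + 12 · |6 -10; 9 1| = 12·(6 − (-90)) = 1152
  − 7 · |1 7; 9 1| = −7·(1 − 63) = 434
  + (-8) · |1 7; 6 -10| = (-8)·(-10 − 42) = 416
Sum: (1152) + (434) + (416) = 2002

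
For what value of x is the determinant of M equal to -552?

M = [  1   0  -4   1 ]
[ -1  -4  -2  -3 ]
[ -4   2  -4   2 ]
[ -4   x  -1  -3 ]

Expanding along the row containing x, det(M) is linear in x: det(M) = (-76)·x + (-248).
Set (-76)·x + (-248) = -552  ⇒  (-76)·x = -304  ⇒  x = 4.

x = 4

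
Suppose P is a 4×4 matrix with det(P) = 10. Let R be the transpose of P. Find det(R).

det(R) = 10

det(Pᵀ) = det(P).
det(R) = (1)·(10) = 10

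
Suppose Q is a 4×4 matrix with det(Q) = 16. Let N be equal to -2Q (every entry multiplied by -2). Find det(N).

|N| = 256

For a 4×4 matrix, det(-2Q) = (-2)^4·det(Q) = 16·det(Q).
det(N) = (16)·(16) = 256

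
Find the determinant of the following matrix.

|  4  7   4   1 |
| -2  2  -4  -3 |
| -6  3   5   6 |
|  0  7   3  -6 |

-2650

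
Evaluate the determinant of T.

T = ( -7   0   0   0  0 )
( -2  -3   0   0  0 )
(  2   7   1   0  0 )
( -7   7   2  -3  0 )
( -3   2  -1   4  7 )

-441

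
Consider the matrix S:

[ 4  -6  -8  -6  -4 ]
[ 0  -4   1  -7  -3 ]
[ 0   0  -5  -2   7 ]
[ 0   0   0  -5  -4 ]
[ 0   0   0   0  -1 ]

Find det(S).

S is upper triangular, so det(S) is the product of the diagonal entries:
det = (4) · (-4) · (-5) · (-5) · (-1) = 400

400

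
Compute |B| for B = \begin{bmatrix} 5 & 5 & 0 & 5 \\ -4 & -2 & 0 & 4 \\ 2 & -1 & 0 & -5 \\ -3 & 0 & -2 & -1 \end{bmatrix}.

|B| = 100

Expand along column 3 (it has 3 zeros):
  − (-2) · M_43   where M_43 = det([5 5 5; -4 -2 4; 2 -1 -5]) = 50
det = (-1)·(-2)·(50) = 100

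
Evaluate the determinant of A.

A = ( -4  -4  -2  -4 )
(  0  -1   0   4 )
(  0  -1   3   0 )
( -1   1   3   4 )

Expand along row 2 (it has 2 zeros):
  + (-1) · M_22   where M_22 = det([-4 -2 -4; 0 3 0; -1 3 4]) = -60
  + (4) · M_24   where M_24 = det([-4 -4 -2; 0 -1 3; -1 1 3]) = 38
det = (+1)·(-1)·(-60) + (+1)·(4)·(38) = 212

|A| = 212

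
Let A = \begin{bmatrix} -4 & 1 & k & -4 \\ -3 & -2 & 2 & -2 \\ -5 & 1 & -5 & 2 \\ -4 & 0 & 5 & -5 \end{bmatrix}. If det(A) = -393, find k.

k = -2

Expanding along the column containing k, det(A) is linear in k: det(A) = (73)·k + (-247).
Set (73)·k + (-247) = -393  ⇒  (73)·k = -146  ⇒  k = -2.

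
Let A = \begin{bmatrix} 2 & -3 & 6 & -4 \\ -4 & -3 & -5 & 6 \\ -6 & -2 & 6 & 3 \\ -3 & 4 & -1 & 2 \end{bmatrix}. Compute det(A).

183

Expand along row 1:
  + (2) · M_11   where M_11 = det([-3 -5 6; -2 6 3; 4 -1 2]) = -257
  − (-3) · M_12   where M_12 = det([-4 -5 6; -6 6 3; -3 -1 2]) = 69
  + (6) · M_13   where M_13 = det([-4 -3 6; -6 -2 3; -3 4 2]) = -125
  − (-4) · M_14   where M_14 = det([-4 -3 -5; -6 -2 6; -3 4 -1]) = 310
det = (+1)·(2)·(-257) + (-1)·(-3)·(69) + (+1)·(6)·(-125) + (-1)·(-4)·(310) = 183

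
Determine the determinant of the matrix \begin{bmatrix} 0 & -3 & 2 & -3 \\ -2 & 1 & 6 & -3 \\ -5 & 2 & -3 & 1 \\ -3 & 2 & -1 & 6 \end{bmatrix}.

578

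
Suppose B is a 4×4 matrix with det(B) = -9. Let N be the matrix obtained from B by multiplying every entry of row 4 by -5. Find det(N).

Scaling one row by -5 multiplies the determinant by -5.
det(N) = (-5)·(-9) = 45

det(N) = 45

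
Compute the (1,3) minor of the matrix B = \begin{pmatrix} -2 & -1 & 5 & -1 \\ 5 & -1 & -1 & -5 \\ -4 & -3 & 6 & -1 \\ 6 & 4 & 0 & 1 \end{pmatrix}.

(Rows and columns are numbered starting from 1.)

Delete row 1 and column 3; the remaining 3×3 submatrix is [5 -1 -5; -4 -3 -1; 6 4 1].
Its determinant is -3.

-3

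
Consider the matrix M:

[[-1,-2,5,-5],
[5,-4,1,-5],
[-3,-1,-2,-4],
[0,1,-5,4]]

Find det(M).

-188

Expand along row 4 (it has 1 zero):
  + (1) · M_42   where M_42 = det([-1 5 -5; 5 1 -5; -3 -2 -4]) = 224
  − (-5) · M_43   where M_43 = det([-1 -2 -5; 5 -4 -5; -3 -1 -4]) = 4
  + (4) · M_44   where M_44 = det([-1 -2 5; 5 -4 1; -3 -1 -2]) = -108
det = (+1)·(1)·(224) + (-1)·(-5)·(4) + (+1)·(4)·(-108) = -188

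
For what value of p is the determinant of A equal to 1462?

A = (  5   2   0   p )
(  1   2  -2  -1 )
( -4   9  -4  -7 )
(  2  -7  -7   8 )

p = 7

Expanding along the column containing p, det(A) is linear in p: det(A) = (183)·p + (181).
Set (183)·p + (181) = 1462  ⇒  (183)·p = 1281  ⇒  p = 7.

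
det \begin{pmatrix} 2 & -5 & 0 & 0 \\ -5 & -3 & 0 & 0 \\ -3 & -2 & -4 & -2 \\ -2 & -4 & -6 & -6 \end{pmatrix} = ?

-372

The matrix is block lower-triangular with a 2×2 block and a 2×2 block on the diagonal, so its determinant equals the product of the determinants of the diagonal blocks.
det of the 2×2 block = -31
det of the 2×2 block = 12
det = (-31)·(12) = -372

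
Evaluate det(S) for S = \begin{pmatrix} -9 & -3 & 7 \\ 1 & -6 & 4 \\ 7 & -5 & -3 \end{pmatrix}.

Expand along row 1:
  + (-9) · |-6 4; -5 -3| = (-9)·(18 − (-20)) = -342
  − (-3) · |1 4; 7 -3| = −(-3)·(-3 − 28) = -93
  + 7 · |1 -6; 7 -5| = 7·(-5 − (-42)) = 259
Sum: (-342) + (-93) + (259) = -176

|S| = -176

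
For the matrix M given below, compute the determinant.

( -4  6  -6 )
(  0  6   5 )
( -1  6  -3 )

Expand along row 2:
  + 6 · |-4 -6; -1 -3| = 6·(12 − 6) = 36
  − 5 · |-4 6; -1 6| = −5·(-24 − (-6)) = 90
Sum: (36) + (90) = 126

det(M) = 126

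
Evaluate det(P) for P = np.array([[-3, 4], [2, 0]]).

det(P) = (-3)·0 − 4·2 = 0 − 8 = -8

-8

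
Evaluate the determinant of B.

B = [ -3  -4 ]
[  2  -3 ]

17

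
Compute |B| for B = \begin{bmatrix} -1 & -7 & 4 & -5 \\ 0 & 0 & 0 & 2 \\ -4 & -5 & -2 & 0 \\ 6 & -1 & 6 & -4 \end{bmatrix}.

168

Expand along row 2 (it has 3 zeros):
  + (2) · M_24   where M_24 = det([-1 -7 4; -4 -5 -2; 6 -1 6]) = 84
det = (+1)·(2)·(84) = 168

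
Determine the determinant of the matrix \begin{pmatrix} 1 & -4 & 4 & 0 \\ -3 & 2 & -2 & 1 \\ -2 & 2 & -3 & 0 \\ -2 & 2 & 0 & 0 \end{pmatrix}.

Expand along column 4 (it has 3 zeros):
  + (1) · M_24   where M_24 = det([1 -4 4; -2 2 -3; -2 2 0]) = -18
det = (+1)·(1)·(-18) = -18

-18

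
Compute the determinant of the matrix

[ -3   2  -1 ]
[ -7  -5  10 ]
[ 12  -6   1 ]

-13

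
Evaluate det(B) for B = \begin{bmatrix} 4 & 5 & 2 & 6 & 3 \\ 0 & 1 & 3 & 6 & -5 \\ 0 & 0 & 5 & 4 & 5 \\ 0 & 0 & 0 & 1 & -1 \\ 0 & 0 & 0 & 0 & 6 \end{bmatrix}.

B is upper triangular, so det(B) is the product of the diagonal entries:
det = (4) · (1) · (5) · (1) · (6) = 120

The determinant is 120.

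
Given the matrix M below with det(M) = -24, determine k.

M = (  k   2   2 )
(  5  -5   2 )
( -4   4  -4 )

Expanding along the column containing k, det(M) is linear in k: det(M) = (12)·k + (24).
Set (12)·k + (24) = -24  ⇒  (12)·k = -48  ⇒  k = -4.

k = -4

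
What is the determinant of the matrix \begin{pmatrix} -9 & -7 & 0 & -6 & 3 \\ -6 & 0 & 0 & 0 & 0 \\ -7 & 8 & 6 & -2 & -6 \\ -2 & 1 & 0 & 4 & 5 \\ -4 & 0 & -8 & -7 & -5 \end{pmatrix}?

-19056

Expand along row 2 (it has 4 zeros):
  − (-6) · M_21   where M_21 = det([-7 0 -6 3; 8 6 -2 -6; 1 0 4 5; 0 -8 -7 -5]) = -3176
det = (-1)·(-6)·(-3176) = -19056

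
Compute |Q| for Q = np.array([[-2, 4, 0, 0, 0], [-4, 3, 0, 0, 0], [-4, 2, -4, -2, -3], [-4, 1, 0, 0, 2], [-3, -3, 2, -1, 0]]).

det(Q) = -160

Q is block lower-triangular with a 2×2 block and a 3×3 block on the diagonal, so its determinant equals the product of the determinants of the diagonal blocks.
det of the 2×2 block = 10
det of the 3×3 block = -16
det = (10)·(-16) = -160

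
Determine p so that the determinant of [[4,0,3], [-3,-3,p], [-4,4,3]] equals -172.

4

Expanding along the row containing p, det(A) is linear in p: det(A) = (-16)·p + (-108).
Set (-16)·p + (-108) = -172  ⇒  (-16)·p = -64  ⇒  p = 4.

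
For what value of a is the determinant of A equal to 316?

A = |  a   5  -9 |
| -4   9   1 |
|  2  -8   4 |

Expanding along the row containing a, det(A) is linear in a: det(A) = (44)·a + (-36).
Set (44)·a + (-36) = 316  ⇒  (44)·a = 352  ⇒  a = 8.

8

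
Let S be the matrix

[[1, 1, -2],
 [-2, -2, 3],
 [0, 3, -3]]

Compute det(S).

|S| = 3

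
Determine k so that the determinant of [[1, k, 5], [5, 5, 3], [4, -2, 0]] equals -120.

k = 2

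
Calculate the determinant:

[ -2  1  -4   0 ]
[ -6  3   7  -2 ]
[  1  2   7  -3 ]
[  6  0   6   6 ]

792

Expand along row 1 (it has 1 zero):
  + (-2) · M_11   where M_11 = det([3 7 -2; 2 7 -3; 0 6 6]) = 72
  − (1) · M_12   where M_12 = det([-6 7 -2; 1 7 -3; 6 6 6]) = -456
  + (-4) · M_13   where M_13 = det([-6 3 -2; 1 2 -3; 6 0 6]) = -120
det = (+1)·(-2)·(72) + (-1)·(1)·(-456) + (+1)·(-4)·(-120) = 792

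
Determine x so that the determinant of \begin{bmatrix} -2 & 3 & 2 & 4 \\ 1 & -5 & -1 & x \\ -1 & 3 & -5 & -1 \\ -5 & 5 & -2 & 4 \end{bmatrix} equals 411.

Expanding along the row containing x, det(M) is linear in x: det(M) = (51)·x + (207).
Set (51)·x + (207) = 411  ⇒  (51)·x = 204  ⇒  x = 4.

4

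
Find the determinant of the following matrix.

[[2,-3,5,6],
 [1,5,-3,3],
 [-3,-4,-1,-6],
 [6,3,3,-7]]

Expand along row 1:
  + (2) · M_11   where M_11 = det([5 -3 3; -4 -1 -6; 3 3 -7]) = 236
  − (-3) · M_12   where M_12 = det([1 -3 3; -3 -1 -6; 6 3 -7]) = 187
  + (5) · M_13   where M_13 = det([1 5 3; -3 -4 -6; 6 3 -7]) = -194
  − (6) · M_14   where M_14 = det([1 5 -3; -3 -4 -1; 6 3 3]) = -39
det = (+1)·(2)·(236) + (-1)·(-3)·(187) + (+1)·(5)·(-194) + (-1)·(6)·(-39) = 297

297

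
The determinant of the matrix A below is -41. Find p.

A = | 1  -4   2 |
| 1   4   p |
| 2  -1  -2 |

Expanding along the column containing p, det(A) is linear in p: det(A) = (-7)·p + (-34).
Set (-7)·p + (-34) = -41  ⇒  (-7)·p = -7  ⇒  p = 1.

1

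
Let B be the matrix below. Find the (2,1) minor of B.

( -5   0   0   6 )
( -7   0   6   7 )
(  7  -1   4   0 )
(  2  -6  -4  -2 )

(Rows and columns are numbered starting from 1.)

168

Delete row 2 and column 1; the remaining 3×3 submatrix is [0 0 6; -1 4 0; -6 -4 -2].
Its determinant is 168.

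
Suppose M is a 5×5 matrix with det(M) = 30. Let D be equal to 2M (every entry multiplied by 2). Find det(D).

For a 5×5 matrix, det(2M) = 2^5·det(M) = 32·det(M).
det(D) = (32)·(30) = 960

det(D) = 960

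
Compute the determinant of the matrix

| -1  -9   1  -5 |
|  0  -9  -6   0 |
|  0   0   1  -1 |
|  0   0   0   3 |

The matrix is upper triangular, so the determinant is the product of the diagonal entries:
det = (-1) · (-9) · (1) · (3) = 27

The determinant is 27.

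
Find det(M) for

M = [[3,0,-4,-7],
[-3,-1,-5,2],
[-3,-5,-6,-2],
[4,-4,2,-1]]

-895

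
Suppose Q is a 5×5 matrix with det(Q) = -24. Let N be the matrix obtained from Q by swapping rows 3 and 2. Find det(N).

Swapping two rows multiplies the determinant by −1.
det(N) = (-1)·(-24) = 24

24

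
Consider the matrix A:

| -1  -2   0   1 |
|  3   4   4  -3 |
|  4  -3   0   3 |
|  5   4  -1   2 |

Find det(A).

|A| = -126

Expand along column 3 (it has 2 zeros):
  − (4) · M_23   where M_23 = det([-1 -2 1; 4 -3 3; 5 4 2]) = 35
  − (-1) · M_43   where M_43 = det([-1 -2 1; 3 4 -3; 4 -3 3]) = 14
det = (-1)·(4)·(35) + (-1)·(-1)·(14) = -126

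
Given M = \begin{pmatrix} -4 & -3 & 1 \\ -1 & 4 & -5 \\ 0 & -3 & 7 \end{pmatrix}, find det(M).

Expand along row 3:
  − (-3) · |-4 1; -1 -5| = −(-3)·(20 − (-1)) = 63
  + 7 · |-4 -3; -1 4| = 7·(-16 − 3) = -133
Sum: (63) + (-133) = -70

det(M) = -70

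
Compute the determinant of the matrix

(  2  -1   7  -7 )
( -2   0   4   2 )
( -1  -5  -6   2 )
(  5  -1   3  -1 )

The determinant is 1238.

Expand along row 2 (it has 1 zero):
  − (-2) · M_21   where M_21 = det([-1 7 -7; -5 -6 2; -1 3 -1]) = 98
  − (4) · M_23   where M_23 = det([2 -1 -7; -1 -5 2; 5 -1 -1]) = -177
  + (2) · M_24   where M_24 = det([2 -1 7; -1 -5 -6; 5 -1 3]) = 167
det = (-1)·(-2)·(98) + (-1)·(4)·(-177) + (+1)·(2)·(167) = 1238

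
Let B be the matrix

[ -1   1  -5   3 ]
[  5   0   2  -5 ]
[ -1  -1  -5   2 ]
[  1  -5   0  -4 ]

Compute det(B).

Expand along row 2 (it has 1 zero):
  − (5) · M_21   where M_21 = det([1 -5 3; -1 -5 2; -5 0 -4]) = 15
  − (2) · M_23   where M_23 = det([-1 1 3; -1 -1 2; 1 -5 -4]) = 2
  + (-5) · M_24   where M_24 = det([-1 1 -5; -1 -1 -5; 1 -5 0]) = -10
det = (-1)·(5)·(15) + (-1)·(2)·(2) + (+1)·(-5)·(-10) = -29

det(B) = -29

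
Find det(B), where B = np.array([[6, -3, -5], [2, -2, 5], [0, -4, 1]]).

Expand along row 3:
  − (-4) · |6 -5; 2 5| = −(-4)·(30 − (-10)) = 160
  + 1 · |6 -3; 2 -2| = 1·(-12 − (-6)) = -6
Sum: (160) + (-6) = 154

154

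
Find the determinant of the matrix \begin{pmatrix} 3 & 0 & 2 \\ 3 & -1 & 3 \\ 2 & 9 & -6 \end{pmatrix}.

Expand along column 2:
  + (-1) · |3 2; 2 -6| = (-1)·(-18 − 4) = 22
  − 9 · |3 2; 3 3| = −9·(9 − 6) = -27
Sum: (22) + (-27) = -5

The determinant is -5.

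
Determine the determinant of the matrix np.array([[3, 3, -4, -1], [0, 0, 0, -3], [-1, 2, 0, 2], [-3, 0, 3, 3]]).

-9

Expand along row 2 (it has 3 zeros):
  + (-3) · M_24   where M_24 = det([3 3 -4; -1 2 0; -3 0 3]) = 3
det = (+1)·(-3)·(3) = -9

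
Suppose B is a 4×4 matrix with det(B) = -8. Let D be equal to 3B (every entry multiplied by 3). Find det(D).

|D| = -648

For a 4×4 matrix, det(3B) = 3^4·det(B) = 81·det(B).
det(D) = (81)·(-8) = -648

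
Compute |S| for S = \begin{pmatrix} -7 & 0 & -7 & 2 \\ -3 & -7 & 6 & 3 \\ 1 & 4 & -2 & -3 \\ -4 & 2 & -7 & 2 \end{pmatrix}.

The determinant is 123.

Expand along row 1 (it has 1 zero):
  + (-7) · M_11   where M_11 = det([-7 6 3; 4 -2 -3; 2 -7 2]) = 19
  + (-7) · M_13   where M_13 = det([-3 -7 3; 1 4 -3; -4 2 2]) = -58
  − (2) · M_14   where M_14 = det([-3 -7 6; 1 4 -2; -4 2 -7]) = 75
det = (+1)·(-7)·(19) + (+1)·(-7)·(-58) + (-1)·(2)·(75) = 123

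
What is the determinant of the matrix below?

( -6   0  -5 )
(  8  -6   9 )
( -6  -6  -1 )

The determinant is 60.

Expand along row 1:
  + (-6) · |-6 9; -6 -1| = (-6)·(6 − (-54)) = -360
  + (-5) · |8 -6; -6 -6| = (-5)·(-48 − 36) = 420
Sum: (-360) + (420) = 60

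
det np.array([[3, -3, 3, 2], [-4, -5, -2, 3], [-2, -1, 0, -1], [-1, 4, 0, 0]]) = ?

-162

Expand along row 4 (it has 2 zeros):
  − (-1) · M_41   where M_41 = det([-3 3 2; -5 -2 3; -1 0 -1]) = -34
  + (4) · M_42   where M_42 = det([3 3 2; -4 -2 3; -2 0 -1]) = -32
det = (-1)·(-1)·(-34) + (+1)·(4)·(-32) = -162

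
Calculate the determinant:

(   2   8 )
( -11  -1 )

86

det = 2·(-1) − 8·(-11) = -2 − (-88) = 86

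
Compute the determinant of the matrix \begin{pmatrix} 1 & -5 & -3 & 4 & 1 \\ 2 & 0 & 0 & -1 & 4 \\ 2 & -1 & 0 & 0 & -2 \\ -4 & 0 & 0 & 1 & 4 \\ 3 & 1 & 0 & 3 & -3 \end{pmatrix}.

-306

Expand along column 3 (it has 4 zeros):
  + (-3) · M_13   where M_13 = det([2 0 -1 4; 2 -1 0 -2; -4 0 1 4; 3 1 3 -3]) = 102
det = (+1)·(-3)·(102) = -306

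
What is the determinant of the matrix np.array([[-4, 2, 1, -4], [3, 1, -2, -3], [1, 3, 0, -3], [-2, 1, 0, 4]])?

The determinant is -142.

Expand along column 3 (it has 2 zeros):
  + (1) · M_13   where M_13 = det([3 1 -3; 1 3 -3; -2 1 4]) = 26
  − (-2) · M_23   where M_23 = det([-4 2 -4; 1 3 -3; -2 1 4]) = -84
det = (+1)·(1)·(26) + (-1)·(-2)·(-84) = -142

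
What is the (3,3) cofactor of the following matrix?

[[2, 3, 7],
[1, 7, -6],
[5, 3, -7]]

Delete row 3 and column 3; the remaining 2×2 submatrix is [2 3; 1 7].
Its determinant is 2·7 − 3·1 = 11.
The cofactor carries sign (−1)^(3+3) = +1, so C_{3,3} = +(11) = 11.

The cofactor is 11.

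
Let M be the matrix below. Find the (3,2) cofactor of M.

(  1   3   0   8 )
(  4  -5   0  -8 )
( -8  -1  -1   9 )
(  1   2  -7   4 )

Delete row 3 and column 2; the remaining 3×3 submatrix is [1 0 8; 4 0 -8; 1 -7 4].
Its determinant is -280.
The cofactor carries sign (−1)^(3+2) = −1, so C_{3,2} = −(-280) = 280.

The cofactor is 280.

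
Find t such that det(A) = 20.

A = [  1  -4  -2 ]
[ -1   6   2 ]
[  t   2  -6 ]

8

Expanding along the row containing t, det(A) is linear in t: det(A) = (4)·t + (-12).
Set (4)·t + (-12) = 20  ⇒  (4)·t = 32  ⇒  t = 8.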